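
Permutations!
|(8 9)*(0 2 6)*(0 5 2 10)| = 6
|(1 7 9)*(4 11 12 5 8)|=15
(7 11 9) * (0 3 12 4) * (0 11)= (0 3 12 4 11 9 7)= [3, 1, 2, 12, 11, 5, 6, 0, 8, 7, 10, 9, 4]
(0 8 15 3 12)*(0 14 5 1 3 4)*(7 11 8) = (0 7 11 8 15 4)(1 3 12 14 5) = [7, 3, 2, 12, 0, 1, 6, 11, 15, 9, 10, 8, 14, 13, 5, 4]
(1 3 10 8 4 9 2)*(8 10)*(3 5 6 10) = (1 5 6 10 3 8 4 9 2) = [0, 5, 1, 8, 9, 6, 10, 7, 4, 2, 3]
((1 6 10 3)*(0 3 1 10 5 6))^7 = (0 1 10 3)(5 6) = [1, 10, 2, 0, 4, 6, 5, 7, 8, 9, 3]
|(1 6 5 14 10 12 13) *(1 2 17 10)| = |(1 6 5 14)(2 17 10 12 13)| = 20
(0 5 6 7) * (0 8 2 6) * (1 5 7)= (0 7 8 2 6 1 5)= [7, 5, 6, 3, 4, 0, 1, 8, 2]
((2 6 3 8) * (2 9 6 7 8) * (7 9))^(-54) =(2 6)(3 9) =[0, 1, 6, 9, 4, 5, 2, 7, 8, 3]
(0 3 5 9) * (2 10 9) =(0 3 5 2 10 9) =[3, 1, 10, 5, 4, 2, 6, 7, 8, 0, 9]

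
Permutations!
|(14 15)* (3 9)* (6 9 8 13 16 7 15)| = |(3 8 13 16 7 15 14 6 9)| = 9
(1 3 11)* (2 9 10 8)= (1 3 11)(2 9 10 8)= [0, 3, 9, 11, 4, 5, 6, 7, 2, 10, 8, 1]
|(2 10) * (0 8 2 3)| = 5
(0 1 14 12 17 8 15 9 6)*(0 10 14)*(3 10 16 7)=(0 1)(3 10 14 12 17 8 15 9 6 16 7)=[1, 0, 2, 10, 4, 5, 16, 3, 15, 6, 14, 11, 17, 13, 12, 9, 7, 8]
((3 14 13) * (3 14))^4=(14)=[0, 1, 2, 3, 4, 5, 6, 7, 8, 9, 10, 11, 12, 13, 14]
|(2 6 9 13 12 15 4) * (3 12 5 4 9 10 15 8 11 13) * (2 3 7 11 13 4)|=13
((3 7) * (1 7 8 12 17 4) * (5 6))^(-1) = (1 4 17 12 8 3 7)(5 6) = [0, 4, 2, 7, 17, 6, 5, 1, 3, 9, 10, 11, 8, 13, 14, 15, 16, 12]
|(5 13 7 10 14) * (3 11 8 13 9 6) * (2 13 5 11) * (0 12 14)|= 13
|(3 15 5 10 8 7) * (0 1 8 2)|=|(0 1 8 7 3 15 5 10 2)|=9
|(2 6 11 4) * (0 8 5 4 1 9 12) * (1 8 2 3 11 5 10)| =12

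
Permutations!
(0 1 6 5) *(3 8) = (0 1 6 5)(3 8) = [1, 6, 2, 8, 4, 0, 5, 7, 3]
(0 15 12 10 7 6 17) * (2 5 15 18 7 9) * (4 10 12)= (0 18 7 6 17)(2 5 15 4 10 9)= [18, 1, 5, 3, 10, 15, 17, 6, 8, 2, 9, 11, 12, 13, 14, 4, 16, 0, 7]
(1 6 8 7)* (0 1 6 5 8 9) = (0 1 5 8 7 6 9) = [1, 5, 2, 3, 4, 8, 9, 6, 7, 0]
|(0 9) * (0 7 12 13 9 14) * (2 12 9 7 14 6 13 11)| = |(0 6 13 7 9 14)(2 12 11)| = 6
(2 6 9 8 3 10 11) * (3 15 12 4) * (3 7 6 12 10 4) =(2 12 3 4 7 6 9 8 15 10 11) =[0, 1, 12, 4, 7, 5, 9, 6, 15, 8, 11, 2, 3, 13, 14, 10]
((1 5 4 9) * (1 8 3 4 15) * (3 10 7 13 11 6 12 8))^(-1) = (1 15 5)(3 9 4)(6 11 13 7 10 8 12) = [0, 15, 2, 9, 3, 1, 11, 10, 12, 4, 8, 13, 6, 7, 14, 5]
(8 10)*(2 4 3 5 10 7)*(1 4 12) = (1 4 3 5 10 8 7 2 12) = [0, 4, 12, 5, 3, 10, 6, 2, 7, 9, 8, 11, 1]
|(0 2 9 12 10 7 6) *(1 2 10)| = 4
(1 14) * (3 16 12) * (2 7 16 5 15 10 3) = [0, 14, 7, 5, 4, 15, 6, 16, 8, 9, 3, 11, 2, 13, 1, 10, 12] = (1 14)(2 7 16 12)(3 5 15 10)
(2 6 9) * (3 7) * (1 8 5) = (1 8 5)(2 6 9)(3 7) = [0, 8, 6, 7, 4, 1, 9, 3, 5, 2]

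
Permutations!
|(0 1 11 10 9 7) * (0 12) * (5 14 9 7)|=|(0 1 11 10 7 12)(5 14 9)|=6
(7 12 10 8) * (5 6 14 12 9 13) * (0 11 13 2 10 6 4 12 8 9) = (0 11 13 5 4 12 6 14 8 7)(2 10 9) = [11, 1, 10, 3, 12, 4, 14, 0, 7, 2, 9, 13, 6, 5, 8]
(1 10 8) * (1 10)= (8 10)= [0, 1, 2, 3, 4, 5, 6, 7, 10, 9, 8]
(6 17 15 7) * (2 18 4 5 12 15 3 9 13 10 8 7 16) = (2 18 4 5 12 15 16)(3 9 13 10 8 7 6 17) = [0, 1, 18, 9, 5, 12, 17, 6, 7, 13, 8, 11, 15, 10, 14, 16, 2, 3, 4]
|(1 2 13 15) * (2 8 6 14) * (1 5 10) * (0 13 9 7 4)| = 13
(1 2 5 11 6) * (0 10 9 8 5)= (0 10 9 8 5 11 6 1 2)= [10, 2, 0, 3, 4, 11, 1, 7, 5, 8, 9, 6]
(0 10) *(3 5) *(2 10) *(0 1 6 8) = (0 2 10 1 6 8)(3 5) = [2, 6, 10, 5, 4, 3, 8, 7, 0, 9, 1]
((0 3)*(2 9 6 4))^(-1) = [3, 1, 4, 0, 6, 5, 9, 7, 8, 2] = (0 3)(2 4 6 9)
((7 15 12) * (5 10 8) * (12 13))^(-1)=(5 8 10)(7 12 13 15)=[0, 1, 2, 3, 4, 8, 6, 12, 10, 9, 5, 11, 13, 15, 14, 7]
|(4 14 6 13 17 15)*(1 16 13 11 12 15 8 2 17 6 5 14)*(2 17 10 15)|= |(1 16 13 6 11 12 2 10 15 4)(5 14)(8 17)|= 10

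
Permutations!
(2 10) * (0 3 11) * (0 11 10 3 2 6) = (11)(0 2 3 10 6) = [2, 1, 3, 10, 4, 5, 0, 7, 8, 9, 6, 11]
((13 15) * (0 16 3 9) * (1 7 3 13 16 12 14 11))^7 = (0 9 3 7 1 11 14 12)(13 15 16) = [9, 11, 2, 7, 4, 5, 6, 1, 8, 3, 10, 14, 0, 15, 12, 16, 13]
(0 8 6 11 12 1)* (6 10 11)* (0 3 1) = (0 8 10 11 12)(1 3) = [8, 3, 2, 1, 4, 5, 6, 7, 10, 9, 11, 12, 0]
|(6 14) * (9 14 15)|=4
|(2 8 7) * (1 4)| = |(1 4)(2 8 7)| = 6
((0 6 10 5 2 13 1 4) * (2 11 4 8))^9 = (0 5)(1 8 2 13)(4 10)(6 11) = [5, 8, 13, 3, 10, 0, 11, 7, 2, 9, 4, 6, 12, 1]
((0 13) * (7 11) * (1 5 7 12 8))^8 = [0, 7, 2, 3, 4, 11, 6, 12, 5, 9, 10, 8, 1, 13] = (13)(1 7 12)(5 11 8)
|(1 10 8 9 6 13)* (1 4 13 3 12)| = |(1 10 8 9 6 3 12)(4 13)| = 14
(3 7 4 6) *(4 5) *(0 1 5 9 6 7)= (0 1 5 4 7 9 6 3)= [1, 5, 2, 0, 7, 4, 3, 9, 8, 6]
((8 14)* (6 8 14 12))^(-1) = (14)(6 12 8) = [0, 1, 2, 3, 4, 5, 12, 7, 6, 9, 10, 11, 8, 13, 14]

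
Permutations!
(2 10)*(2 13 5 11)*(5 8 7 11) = (2 10 13 8 7 11) = [0, 1, 10, 3, 4, 5, 6, 11, 7, 9, 13, 2, 12, 8]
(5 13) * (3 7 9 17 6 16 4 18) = (3 7 9 17 6 16 4 18)(5 13) = [0, 1, 2, 7, 18, 13, 16, 9, 8, 17, 10, 11, 12, 5, 14, 15, 4, 6, 3]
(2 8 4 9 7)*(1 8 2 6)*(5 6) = (1 8 4 9 7 5 6) = [0, 8, 2, 3, 9, 6, 1, 5, 4, 7]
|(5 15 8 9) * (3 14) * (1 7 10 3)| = |(1 7 10 3 14)(5 15 8 9)| = 20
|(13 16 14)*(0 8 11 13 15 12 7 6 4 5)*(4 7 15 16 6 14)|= |(0 8 11 13 6 7 14 16 4 5)(12 15)|= 10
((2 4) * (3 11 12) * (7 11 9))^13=(2 4)(3 11 9 12 7)=[0, 1, 4, 11, 2, 5, 6, 3, 8, 12, 10, 9, 7]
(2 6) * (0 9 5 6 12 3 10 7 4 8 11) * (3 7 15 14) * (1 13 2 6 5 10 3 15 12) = (0 9 10 12 7 4 8 11)(1 13 2)(14 15) = [9, 13, 1, 3, 8, 5, 6, 4, 11, 10, 12, 0, 7, 2, 15, 14]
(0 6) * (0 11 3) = (0 6 11 3) = [6, 1, 2, 0, 4, 5, 11, 7, 8, 9, 10, 3]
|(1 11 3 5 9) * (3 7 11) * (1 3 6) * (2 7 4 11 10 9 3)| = 4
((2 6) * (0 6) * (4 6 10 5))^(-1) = (0 2 6 4 5 10) = [2, 1, 6, 3, 5, 10, 4, 7, 8, 9, 0]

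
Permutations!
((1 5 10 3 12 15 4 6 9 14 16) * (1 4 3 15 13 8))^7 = (1 8 13 12 3 15 10 5)(4 9 16 6 14) = [0, 8, 2, 15, 9, 1, 14, 7, 13, 16, 5, 11, 3, 12, 4, 10, 6]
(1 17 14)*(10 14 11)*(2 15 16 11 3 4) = (1 17 3 4 2 15 16 11 10 14) = [0, 17, 15, 4, 2, 5, 6, 7, 8, 9, 14, 10, 12, 13, 1, 16, 11, 3]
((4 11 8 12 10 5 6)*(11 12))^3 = (4 5 12 6 10)(8 11) = [0, 1, 2, 3, 5, 12, 10, 7, 11, 9, 4, 8, 6]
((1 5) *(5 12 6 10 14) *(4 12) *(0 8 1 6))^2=[1, 12, 2, 3, 0, 10, 14, 7, 4, 9, 5, 11, 8, 13, 6]=(0 1 12 8 4)(5 10)(6 14)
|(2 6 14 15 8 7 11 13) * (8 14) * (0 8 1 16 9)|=|(0 8 7 11 13 2 6 1 16 9)(14 15)|=10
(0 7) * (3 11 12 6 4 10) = (0 7)(3 11 12 6 4 10) = [7, 1, 2, 11, 10, 5, 4, 0, 8, 9, 3, 12, 6]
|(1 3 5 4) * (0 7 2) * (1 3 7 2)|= 6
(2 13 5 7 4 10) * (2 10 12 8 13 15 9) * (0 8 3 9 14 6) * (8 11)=[11, 1, 15, 9, 12, 7, 0, 4, 13, 2, 10, 8, 3, 5, 6, 14]=(0 11 8 13 5 7 4 12 3 9 2 15 14 6)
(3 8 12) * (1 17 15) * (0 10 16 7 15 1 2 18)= (0 10 16 7 15 2 18)(1 17)(3 8 12)= [10, 17, 18, 8, 4, 5, 6, 15, 12, 9, 16, 11, 3, 13, 14, 2, 7, 1, 0]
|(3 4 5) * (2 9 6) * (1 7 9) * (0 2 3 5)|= |(0 2 1 7 9 6 3 4)|= 8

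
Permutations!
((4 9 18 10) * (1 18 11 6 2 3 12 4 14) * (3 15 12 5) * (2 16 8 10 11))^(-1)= (1 14 10 8 16 6 11 18)(2 9 4 12 15)(3 5)= [0, 14, 9, 5, 12, 3, 11, 7, 16, 4, 8, 18, 15, 13, 10, 2, 6, 17, 1]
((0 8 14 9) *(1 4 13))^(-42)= (0 14)(8 9)= [14, 1, 2, 3, 4, 5, 6, 7, 9, 8, 10, 11, 12, 13, 0]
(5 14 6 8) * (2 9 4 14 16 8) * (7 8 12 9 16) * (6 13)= (2 16 12 9 4 14 13 6)(5 7 8)= [0, 1, 16, 3, 14, 7, 2, 8, 5, 4, 10, 11, 9, 6, 13, 15, 12]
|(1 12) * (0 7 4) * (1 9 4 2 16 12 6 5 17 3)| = |(0 7 2 16 12 9 4)(1 6 5 17 3)| = 35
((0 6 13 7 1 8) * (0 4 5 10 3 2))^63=(0 10 8 13 2 5 1 6 3 4 7)=[10, 6, 5, 4, 7, 1, 3, 0, 13, 9, 8, 11, 12, 2]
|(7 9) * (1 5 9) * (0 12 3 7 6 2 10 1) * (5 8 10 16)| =60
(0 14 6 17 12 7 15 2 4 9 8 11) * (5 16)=(0 14 6 17 12 7 15 2 4 9 8 11)(5 16)=[14, 1, 4, 3, 9, 16, 17, 15, 11, 8, 10, 0, 7, 13, 6, 2, 5, 12]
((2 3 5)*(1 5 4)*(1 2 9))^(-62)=(1 5 9)(2 3 4)=[0, 5, 3, 4, 2, 9, 6, 7, 8, 1]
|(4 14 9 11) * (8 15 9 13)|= 7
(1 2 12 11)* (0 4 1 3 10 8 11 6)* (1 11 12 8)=(0 4 11 3 10 1 2 8 12 6)=[4, 2, 8, 10, 11, 5, 0, 7, 12, 9, 1, 3, 6]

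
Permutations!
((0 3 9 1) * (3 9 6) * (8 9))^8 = [0, 1, 2, 3, 4, 5, 6, 7, 8, 9] = (9)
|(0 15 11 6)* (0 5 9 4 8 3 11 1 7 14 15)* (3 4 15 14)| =8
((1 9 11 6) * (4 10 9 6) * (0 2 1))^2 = (0 1)(2 6)(4 9)(10 11) = [1, 0, 6, 3, 9, 5, 2, 7, 8, 4, 11, 10]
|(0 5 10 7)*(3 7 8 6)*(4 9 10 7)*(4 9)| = |(0 5 7)(3 9 10 8 6)| = 15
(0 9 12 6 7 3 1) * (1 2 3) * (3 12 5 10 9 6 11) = [6, 0, 12, 2, 4, 10, 7, 1, 8, 5, 9, 3, 11] = (0 6 7 1)(2 12 11 3)(5 10 9)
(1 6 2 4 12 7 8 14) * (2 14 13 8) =(1 6 14)(2 4 12 7)(8 13) =[0, 6, 4, 3, 12, 5, 14, 2, 13, 9, 10, 11, 7, 8, 1]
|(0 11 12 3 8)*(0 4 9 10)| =|(0 11 12 3 8 4 9 10)| =8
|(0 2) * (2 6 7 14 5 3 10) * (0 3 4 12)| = 21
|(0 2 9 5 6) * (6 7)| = |(0 2 9 5 7 6)| = 6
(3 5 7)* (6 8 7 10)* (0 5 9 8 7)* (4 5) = [4, 1, 2, 9, 5, 10, 7, 3, 0, 8, 6] = (0 4 5 10 6 7 3 9 8)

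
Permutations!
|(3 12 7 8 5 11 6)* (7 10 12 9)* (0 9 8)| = |(0 9 7)(3 8 5 11 6)(10 12)| = 30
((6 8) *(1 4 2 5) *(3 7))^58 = [0, 2, 1, 3, 5, 4, 6, 7, 8] = (8)(1 2)(4 5)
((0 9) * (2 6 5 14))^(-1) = (0 9)(2 14 5 6) = [9, 1, 14, 3, 4, 6, 2, 7, 8, 0, 10, 11, 12, 13, 5]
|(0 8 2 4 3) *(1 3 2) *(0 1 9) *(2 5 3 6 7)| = 21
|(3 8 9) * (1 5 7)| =|(1 5 7)(3 8 9)| =3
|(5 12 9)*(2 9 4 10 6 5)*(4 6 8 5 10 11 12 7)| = 8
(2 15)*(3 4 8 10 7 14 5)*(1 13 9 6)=[0, 13, 15, 4, 8, 3, 1, 14, 10, 6, 7, 11, 12, 9, 5, 2]=(1 13 9 6)(2 15)(3 4 8 10 7 14 5)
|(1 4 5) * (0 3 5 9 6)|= 7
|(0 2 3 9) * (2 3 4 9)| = |(0 3 2 4 9)| = 5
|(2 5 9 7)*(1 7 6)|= |(1 7 2 5 9 6)|= 6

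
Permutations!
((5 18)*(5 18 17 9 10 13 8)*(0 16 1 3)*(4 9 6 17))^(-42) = (18)(0 1)(3 16) = [1, 0, 2, 16, 4, 5, 6, 7, 8, 9, 10, 11, 12, 13, 14, 15, 3, 17, 18]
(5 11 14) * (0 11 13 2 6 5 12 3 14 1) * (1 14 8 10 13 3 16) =(0 11 14 12 16 1)(2 6 5 3 8 10 13) =[11, 0, 6, 8, 4, 3, 5, 7, 10, 9, 13, 14, 16, 2, 12, 15, 1]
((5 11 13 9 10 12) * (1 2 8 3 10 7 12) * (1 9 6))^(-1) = (1 6 13 11 5 12 7 9 10 3 8 2) = [0, 6, 1, 8, 4, 12, 13, 9, 2, 10, 3, 5, 7, 11]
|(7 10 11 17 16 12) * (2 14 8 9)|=12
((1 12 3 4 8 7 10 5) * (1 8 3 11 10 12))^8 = [0, 1, 2, 3, 4, 7, 6, 11, 12, 9, 8, 5, 10] = (5 7 11)(8 12 10)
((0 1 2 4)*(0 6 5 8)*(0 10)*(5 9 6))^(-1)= (0 10 8 5 4 2 1)(6 9)= [10, 0, 1, 3, 2, 4, 9, 7, 5, 6, 8]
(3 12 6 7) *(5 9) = (3 12 6 7)(5 9) = [0, 1, 2, 12, 4, 9, 7, 3, 8, 5, 10, 11, 6]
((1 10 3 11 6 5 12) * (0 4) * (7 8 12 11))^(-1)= (0 4)(1 12 8 7 3 10)(5 6 11)= [4, 12, 2, 10, 0, 6, 11, 3, 7, 9, 1, 5, 8]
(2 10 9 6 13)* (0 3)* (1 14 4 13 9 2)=(0 3)(1 14 4 13)(2 10)(6 9)=[3, 14, 10, 0, 13, 5, 9, 7, 8, 6, 2, 11, 12, 1, 4]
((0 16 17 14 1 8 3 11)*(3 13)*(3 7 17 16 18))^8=(18)(1 13 17)(7 14 8)=[0, 13, 2, 3, 4, 5, 6, 14, 7, 9, 10, 11, 12, 17, 8, 15, 16, 1, 18]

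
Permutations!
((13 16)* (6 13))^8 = (6 16 13) = [0, 1, 2, 3, 4, 5, 16, 7, 8, 9, 10, 11, 12, 6, 14, 15, 13]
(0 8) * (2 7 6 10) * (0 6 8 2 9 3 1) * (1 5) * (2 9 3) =(0 9 2 7 8 6 10 3 5 1) =[9, 0, 7, 5, 4, 1, 10, 8, 6, 2, 3]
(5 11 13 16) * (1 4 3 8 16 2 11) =[0, 4, 11, 8, 3, 1, 6, 7, 16, 9, 10, 13, 12, 2, 14, 15, 5] =(1 4 3 8 16 5)(2 11 13)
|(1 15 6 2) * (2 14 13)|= |(1 15 6 14 13 2)|= 6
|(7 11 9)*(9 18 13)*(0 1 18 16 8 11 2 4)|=24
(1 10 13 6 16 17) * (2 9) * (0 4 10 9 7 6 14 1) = (0 4 10 13 14 1 9 2 7 6 16 17) = [4, 9, 7, 3, 10, 5, 16, 6, 8, 2, 13, 11, 12, 14, 1, 15, 17, 0]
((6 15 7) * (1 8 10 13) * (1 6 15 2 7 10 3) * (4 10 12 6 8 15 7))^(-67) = [0, 6, 13, 12, 8, 5, 10, 7, 15, 9, 3, 11, 4, 1, 14, 2] = (1 6 10 3 12 4 8 15 2 13)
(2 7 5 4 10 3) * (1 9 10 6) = [0, 9, 7, 2, 6, 4, 1, 5, 8, 10, 3] = (1 9 10 3 2 7 5 4 6)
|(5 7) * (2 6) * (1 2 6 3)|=6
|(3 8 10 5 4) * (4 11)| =|(3 8 10 5 11 4)| =6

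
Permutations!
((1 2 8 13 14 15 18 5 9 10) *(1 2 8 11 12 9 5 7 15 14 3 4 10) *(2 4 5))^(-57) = [0, 11, 13, 1, 10, 8, 6, 7, 12, 2, 4, 3, 5, 9, 14, 15, 16, 17, 18] = (18)(1 11 3)(2 13 9)(4 10)(5 8 12)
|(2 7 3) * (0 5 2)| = |(0 5 2 7 3)| = 5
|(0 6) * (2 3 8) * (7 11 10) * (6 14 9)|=12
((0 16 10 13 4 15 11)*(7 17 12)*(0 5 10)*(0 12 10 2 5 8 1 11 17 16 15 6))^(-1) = [6, 8, 5, 3, 13, 2, 4, 12, 11, 9, 17, 1, 16, 10, 14, 0, 7, 15] = (0 6 4 13 10 17 15)(1 8 11)(2 5)(7 12 16)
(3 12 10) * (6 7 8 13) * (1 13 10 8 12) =(1 13 6 7 12 8 10 3) =[0, 13, 2, 1, 4, 5, 7, 12, 10, 9, 3, 11, 8, 6]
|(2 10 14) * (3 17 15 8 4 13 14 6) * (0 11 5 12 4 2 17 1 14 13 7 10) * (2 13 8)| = 14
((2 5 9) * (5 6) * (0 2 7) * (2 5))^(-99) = (0 5 9 7)(2 6) = [5, 1, 6, 3, 4, 9, 2, 0, 8, 7]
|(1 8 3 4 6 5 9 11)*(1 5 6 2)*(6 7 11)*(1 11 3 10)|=24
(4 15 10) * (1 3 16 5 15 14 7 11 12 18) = (1 3 16 5 15 10 4 14 7 11 12 18) = [0, 3, 2, 16, 14, 15, 6, 11, 8, 9, 4, 12, 18, 13, 7, 10, 5, 17, 1]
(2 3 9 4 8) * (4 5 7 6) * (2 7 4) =(2 3 9 5 4 8 7 6) =[0, 1, 3, 9, 8, 4, 2, 6, 7, 5]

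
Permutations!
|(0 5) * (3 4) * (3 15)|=6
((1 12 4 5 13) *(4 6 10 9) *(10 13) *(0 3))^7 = (0 3)(1 13 6 12)(4 9 10 5) = [3, 13, 2, 0, 9, 4, 12, 7, 8, 10, 5, 11, 1, 6]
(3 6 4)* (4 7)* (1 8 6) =(1 8 6 7 4 3) =[0, 8, 2, 1, 3, 5, 7, 4, 6]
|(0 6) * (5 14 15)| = 6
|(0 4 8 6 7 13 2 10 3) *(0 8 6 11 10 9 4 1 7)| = |(0 1 7 13 2 9 4 6)(3 8 11 10)| = 8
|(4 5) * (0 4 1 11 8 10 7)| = |(0 4 5 1 11 8 10 7)| = 8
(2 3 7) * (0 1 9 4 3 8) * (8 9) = (0 1 8)(2 9 4 3 7) = [1, 8, 9, 7, 3, 5, 6, 2, 0, 4]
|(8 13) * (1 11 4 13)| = |(1 11 4 13 8)| = 5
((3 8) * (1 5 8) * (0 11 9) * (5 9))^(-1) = (0 9 1 3 8 5 11) = [9, 3, 2, 8, 4, 11, 6, 7, 5, 1, 10, 0]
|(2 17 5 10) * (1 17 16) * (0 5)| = 7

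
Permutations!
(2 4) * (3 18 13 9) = (2 4)(3 18 13 9) = [0, 1, 4, 18, 2, 5, 6, 7, 8, 3, 10, 11, 12, 9, 14, 15, 16, 17, 13]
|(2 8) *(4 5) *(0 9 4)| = |(0 9 4 5)(2 8)| = 4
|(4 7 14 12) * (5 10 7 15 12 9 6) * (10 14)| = 12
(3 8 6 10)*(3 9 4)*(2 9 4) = [0, 1, 9, 8, 3, 5, 10, 7, 6, 2, 4] = (2 9)(3 8 6 10 4)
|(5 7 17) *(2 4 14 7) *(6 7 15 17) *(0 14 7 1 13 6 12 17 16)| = |(0 14 15 16)(1 13 6)(2 4 7 12 17 5)| = 12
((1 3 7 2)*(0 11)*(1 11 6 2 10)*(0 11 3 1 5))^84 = (11) = [0, 1, 2, 3, 4, 5, 6, 7, 8, 9, 10, 11]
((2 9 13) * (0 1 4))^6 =(13) =[0, 1, 2, 3, 4, 5, 6, 7, 8, 9, 10, 11, 12, 13]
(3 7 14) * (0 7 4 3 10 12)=(0 7 14 10 12)(3 4)=[7, 1, 2, 4, 3, 5, 6, 14, 8, 9, 12, 11, 0, 13, 10]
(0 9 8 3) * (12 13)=(0 9 8 3)(12 13)=[9, 1, 2, 0, 4, 5, 6, 7, 3, 8, 10, 11, 13, 12]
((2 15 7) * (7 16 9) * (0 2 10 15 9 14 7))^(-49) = (0 9 2)(7 10 15 16 14) = [9, 1, 0, 3, 4, 5, 6, 10, 8, 2, 15, 11, 12, 13, 7, 16, 14]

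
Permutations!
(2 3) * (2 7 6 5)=(2 3 7 6 5)=[0, 1, 3, 7, 4, 2, 5, 6]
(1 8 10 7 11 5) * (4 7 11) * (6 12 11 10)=(1 8 6 12 11 5)(4 7)=[0, 8, 2, 3, 7, 1, 12, 4, 6, 9, 10, 5, 11]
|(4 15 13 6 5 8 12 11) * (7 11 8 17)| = 8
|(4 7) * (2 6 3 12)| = |(2 6 3 12)(4 7)| = 4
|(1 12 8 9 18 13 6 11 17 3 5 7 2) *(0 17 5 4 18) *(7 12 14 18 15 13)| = 60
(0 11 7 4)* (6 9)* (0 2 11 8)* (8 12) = (0 12 8)(2 11 7 4)(6 9) = [12, 1, 11, 3, 2, 5, 9, 4, 0, 6, 10, 7, 8]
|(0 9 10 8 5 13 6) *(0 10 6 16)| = 8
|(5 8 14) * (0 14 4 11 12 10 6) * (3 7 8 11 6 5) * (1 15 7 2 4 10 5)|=|(0 14 3 2 4 6)(1 15 7 8 10)(5 11 12)|=30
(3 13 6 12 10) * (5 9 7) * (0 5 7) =(0 5 9)(3 13 6 12 10) =[5, 1, 2, 13, 4, 9, 12, 7, 8, 0, 3, 11, 10, 6]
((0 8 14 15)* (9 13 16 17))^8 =(17) =[0, 1, 2, 3, 4, 5, 6, 7, 8, 9, 10, 11, 12, 13, 14, 15, 16, 17]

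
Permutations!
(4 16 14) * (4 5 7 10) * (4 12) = [0, 1, 2, 3, 16, 7, 6, 10, 8, 9, 12, 11, 4, 13, 5, 15, 14] = (4 16 14 5 7 10 12)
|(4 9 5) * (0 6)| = 6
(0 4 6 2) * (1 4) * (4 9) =(0 1 9 4 6 2) =[1, 9, 0, 3, 6, 5, 2, 7, 8, 4]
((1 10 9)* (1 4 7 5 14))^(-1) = (1 14 5 7 4 9 10) = [0, 14, 2, 3, 9, 7, 6, 4, 8, 10, 1, 11, 12, 13, 5]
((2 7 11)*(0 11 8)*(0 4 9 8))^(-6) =(0 2)(7 11) =[2, 1, 0, 3, 4, 5, 6, 11, 8, 9, 10, 7]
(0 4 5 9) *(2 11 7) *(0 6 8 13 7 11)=[4, 1, 0, 3, 5, 9, 8, 2, 13, 6, 10, 11, 12, 7]=(0 4 5 9 6 8 13 7 2)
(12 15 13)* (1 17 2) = [0, 17, 1, 3, 4, 5, 6, 7, 8, 9, 10, 11, 15, 12, 14, 13, 16, 2] = (1 17 2)(12 15 13)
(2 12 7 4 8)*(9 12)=(2 9 12 7 4 8)=[0, 1, 9, 3, 8, 5, 6, 4, 2, 12, 10, 11, 7]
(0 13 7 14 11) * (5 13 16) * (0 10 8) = (0 16 5 13 7 14 11 10 8) = [16, 1, 2, 3, 4, 13, 6, 14, 0, 9, 8, 10, 12, 7, 11, 15, 5]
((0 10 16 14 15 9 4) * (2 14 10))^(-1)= (0 4 9 15 14 2)(10 16)= [4, 1, 0, 3, 9, 5, 6, 7, 8, 15, 16, 11, 12, 13, 2, 14, 10]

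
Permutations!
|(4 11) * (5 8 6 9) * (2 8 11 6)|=|(2 8)(4 6 9 5 11)|=10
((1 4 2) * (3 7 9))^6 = (9) = [0, 1, 2, 3, 4, 5, 6, 7, 8, 9]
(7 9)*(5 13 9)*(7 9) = (5 13 7) = [0, 1, 2, 3, 4, 13, 6, 5, 8, 9, 10, 11, 12, 7]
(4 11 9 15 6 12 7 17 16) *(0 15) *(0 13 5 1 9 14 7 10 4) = (0 15 6 12 10 4 11 14 7 17 16)(1 9 13 5) = [15, 9, 2, 3, 11, 1, 12, 17, 8, 13, 4, 14, 10, 5, 7, 6, 0, 16]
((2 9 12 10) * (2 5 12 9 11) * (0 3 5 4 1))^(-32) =(0 12 1 5 4 3 10) =[12, 5, 2, 10, 3, 4, 6, 7, 8, 9, 0, 11, 1]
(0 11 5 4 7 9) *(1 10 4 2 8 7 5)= [11, 10, 8, 3, 5, 2, 6, 9, 7, 0, 4, 1]= (0 11 1 10 4 5 2 8 7 9)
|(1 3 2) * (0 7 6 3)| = 6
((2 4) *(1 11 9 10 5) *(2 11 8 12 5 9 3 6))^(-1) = (1 5 12 8)(2 6 3 11 4)(9 10) = [0, 5, 6, 11, 2, 12, 3, 7, 1, 10, 9, 4, 8]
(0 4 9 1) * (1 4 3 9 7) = (0 3 9 4 7 1) = [3, 0, 2, 9, 7, 5, 6, 1, 8, 4]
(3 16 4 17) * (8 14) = [0, 1, 2, 16, 17, 5, 6, 7, 14, 9, 10, 11, 12, 13, 8, 15, 4, 3] = (3 16 4 17)(8 14)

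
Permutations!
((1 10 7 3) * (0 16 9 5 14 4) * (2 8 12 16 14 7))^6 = (1 9 2 7 12)(3 16 10 5 8) = [0, 9, 7, 16, 4, 8, 6, 12, 3, 2, 5, 11, 1, 13, 14, 15, 10]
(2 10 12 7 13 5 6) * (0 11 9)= (0 11 9)(2 10 12 7 13 5 6)= [11, 1, 10, 3, 4, 6, 2, 13, 8, 0, 12, 9, 7, 5]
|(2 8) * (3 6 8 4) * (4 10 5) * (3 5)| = |(2 10 3 6 8)(4 5)| = 10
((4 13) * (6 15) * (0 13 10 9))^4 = (15)(0 9 10 4 13) = [9, 1, 2, 3, 13, 5, 6, 7, 8, 10, 4, 11, 12, 0, 14, 15]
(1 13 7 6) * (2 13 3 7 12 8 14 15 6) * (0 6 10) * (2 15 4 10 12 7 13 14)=(0 6 1 3 13 7 15 12 8 2 14 4 10)=[6, 3, 14, 13, 10, 5, 1, 15, 2, 9, 0, 11, 8, 7, 4, 12]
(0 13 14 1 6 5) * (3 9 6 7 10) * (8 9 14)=(0 13 8 9 6 5)(1 7 10 3 14)=[13, 7, 2, 14, 4, 0, 5, 10, 9, 6, 3, 11, 12, 8, 1]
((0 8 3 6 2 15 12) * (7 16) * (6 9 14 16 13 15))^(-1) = (0 12 15 13 7 16 14 9 3 8)(2 6) = [12, 1, 6, 8, 4, 5, 2, 16, 0, 3, 10, 11, 15, 7, 9, 13, 14]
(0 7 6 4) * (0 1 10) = [7, 10, 2, 3, 1, 5, 4, 6, 8, 9, 0] = (0 7 6 4 1 10)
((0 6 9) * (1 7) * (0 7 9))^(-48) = (9) = [0, 1, 2, 3, 4, 5, 6, 7, 8, 9]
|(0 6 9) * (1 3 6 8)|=|(0 8 1 3 6 9)|=6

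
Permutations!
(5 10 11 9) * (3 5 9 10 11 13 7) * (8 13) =(3 5 11 10 8 13 7) =[0, 1, 2, 5, 4, 11, 6, 3, 13, 9, 8, 10, 12, 7]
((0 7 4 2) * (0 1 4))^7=(0 7)(1 4 2)=[7, 4, 1, 3, 2, 5, 6, 0]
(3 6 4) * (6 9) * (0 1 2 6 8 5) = (0 1 2 6 4 3 9 8 5) = [1, 2, 6, 9, 3, 0, 4, 7, 5, 8]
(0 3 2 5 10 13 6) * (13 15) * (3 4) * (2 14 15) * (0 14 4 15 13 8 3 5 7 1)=(0 15 8 3 4 5 10 2 7 1)(6 14 13)=[15, 0, 7, 4, 5, 10, 14, 1, 3, 9, 2, 11, 12, 6, 13, 8]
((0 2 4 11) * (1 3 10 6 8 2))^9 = (11) = [0, 1, 2, 3, 4, 5, 6, 7, 8, 9, 10, 11]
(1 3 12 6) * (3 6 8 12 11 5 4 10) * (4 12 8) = [0, 6, 2, 11, 10, 12, 1, 7, 8, 9, 3, 5, 4] = (1 6)(3 11 5 12 4 10)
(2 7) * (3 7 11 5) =[0, 1, 11, 7, 4, 3, 6, 2, 8, 9, 10, 5] =(2 11 5 3 7)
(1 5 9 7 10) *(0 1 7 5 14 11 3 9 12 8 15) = (0 1 14 11 3 9 5 12 8 15)(7 10) = [1, 14, 2, 9, 4, 12, 6, 10, 15, 5, 7, 3, 8, 13, 11, 0]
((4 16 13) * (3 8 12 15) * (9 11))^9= (16)(3 8 12 15)(9 11)= [0, 1, 2, 8, 4, 5, 6, 7, 12, 11, 10, 9, 15, 13, 14, 3, 16]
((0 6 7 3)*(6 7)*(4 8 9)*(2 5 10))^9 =(10) =[0, 1, 2, 3, 4, 5, 6, 7, 8, 9, 10]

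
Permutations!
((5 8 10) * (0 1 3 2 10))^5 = (0 5 2 1 8 10 3) = [5, 8, 1, 0, 4, 2, 6, 7, 10, 9, 3]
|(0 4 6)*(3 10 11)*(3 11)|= |(11)(0 4 6)(3 10)|= 6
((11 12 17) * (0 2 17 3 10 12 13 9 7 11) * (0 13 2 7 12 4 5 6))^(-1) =(0 6 5 4 10 3 12 9 13 17 2 11 7) =[6, 1, 11, 12, 10, 4, 5, 0, 8, 13, 3, 7, 9, 17, 14, 15, 16, 2]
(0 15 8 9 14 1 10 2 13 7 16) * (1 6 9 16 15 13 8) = (0 13 7 15 1 10 2 8 16)(6 9 14) = [13, 10, 8, 3, 4, 5, 9, 15, 16, 14, 2, 11, 12, 7, 6, 1, 0]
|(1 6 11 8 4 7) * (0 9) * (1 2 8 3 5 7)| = 18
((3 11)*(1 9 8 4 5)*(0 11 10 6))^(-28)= (0 3 6 11 10)(1 8 5 9 4)= [3, 8, 2, 6, 1, 9, 11, 7, 5, 4, 0, 10]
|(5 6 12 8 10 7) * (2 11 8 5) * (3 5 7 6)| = 14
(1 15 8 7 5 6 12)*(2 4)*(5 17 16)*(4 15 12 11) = [0, 12, 15, 3, 2, 6, 11, 17, 7, 9, 10, 4, 1, 13, 14, 8, 5, 16] = (1 12)(2 15 8 7 17 16 5 6 11 4)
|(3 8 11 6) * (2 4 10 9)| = |(2 4 10 9)(3 8 11 6)| = 4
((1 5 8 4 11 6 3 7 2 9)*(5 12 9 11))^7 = (1 12 9)(2 6 7 11 3)(4 5 8) = [0, 12, 6, 2, 5, 8, 7, 11, 4, 1, 10, 3, 9]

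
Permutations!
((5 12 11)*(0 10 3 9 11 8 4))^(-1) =(0 4 8 12 5 11 9 3 10) =[4, 1, 2, 10, 8, 11, 6, 7, 12, 3, 0, 9, 5]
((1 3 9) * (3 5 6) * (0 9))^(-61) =[3, 9, 2, 6, 4, 1, 5, 7, 8, 0] =(0 3 6 5 1 9)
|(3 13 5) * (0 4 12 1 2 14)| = 6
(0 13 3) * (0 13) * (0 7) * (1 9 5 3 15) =(0 7)(1 9 5 3 13 15) =[7, 9, 2, 13, 4, 3, 6, 0, 8, 5, 10, 11, 12, 15, 14, 1]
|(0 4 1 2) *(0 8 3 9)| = |(0 4 1 2 8 3 9)| = 7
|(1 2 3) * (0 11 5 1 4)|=|(0 11 5 1 2 3 4)|=7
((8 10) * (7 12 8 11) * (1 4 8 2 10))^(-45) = (12) = [0, 1, 2, 3, 4, 5, 6, 7, 8, 9, 10, 11, 12]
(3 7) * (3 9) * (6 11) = [0, 1, 2, 7, 4, 5, 11, 9, 8, 3, 10, 6] = (3 7 9)(6 11)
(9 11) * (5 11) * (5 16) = (5 11 9 16) = [0, 1, 2, 3, 4, 11, 6, 7, 8, 16, 10, 9, 12, 13, 14, 15, 5]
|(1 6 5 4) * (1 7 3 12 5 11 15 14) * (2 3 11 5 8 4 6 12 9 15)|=|(1 12 8 4 7 11 2 3 9 15 14)(5 6)|=22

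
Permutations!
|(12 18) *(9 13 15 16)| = |(9 13 15 16)(12 18)| = 4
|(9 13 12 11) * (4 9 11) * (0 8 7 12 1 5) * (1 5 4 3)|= |(0 8 7 12 3 1 4 9 13 5)|= 10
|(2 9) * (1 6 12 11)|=4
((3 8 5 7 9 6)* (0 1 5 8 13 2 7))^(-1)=(0 5 1)(2 13 3 6 9 7)=[5, 0, 13, 6, 4, 1, 9, 2, 8, 7, 10, 11, 12, 3]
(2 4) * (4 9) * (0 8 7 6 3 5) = (0 8 7 6 3 5)(2 9 4) = [8, 1, 9, 5, 2, 0, 3, 6, 7, 4]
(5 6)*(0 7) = (0 7)(5 6) = [7, 1, 2, 3, 4, 6, 5, 0]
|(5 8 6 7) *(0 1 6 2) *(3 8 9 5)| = |(0 1 6 7 3 8 2)(5 9)| = 14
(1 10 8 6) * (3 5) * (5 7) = (1 10 8 6)(3 7 5) = [0, 10, 2, 7, 4, 3, 1, 5, 6, 9, 8]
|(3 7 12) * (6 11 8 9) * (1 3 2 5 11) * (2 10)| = 11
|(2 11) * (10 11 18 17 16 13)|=7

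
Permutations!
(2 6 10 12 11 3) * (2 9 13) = (2 6 10 12 11 3 9 13) = [0, 1, 6, 9, 4, 5, 10, 7, 8, 13, 12, 3, 11, 2]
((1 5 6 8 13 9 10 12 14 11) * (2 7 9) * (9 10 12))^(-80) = [0, 13, 12, 3, 4, 2, 7, 14, 10, 1, 11, 8, 5, 9, 6] = (1 13 9)(2 12 5)(6 7 14)(8 10 11)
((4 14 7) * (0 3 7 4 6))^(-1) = (0 6 7 3)(4 14) = [6, 1, 2, 0, 14, 5, 7, 3, 8, 9, 10, 11, 12, 13, 4]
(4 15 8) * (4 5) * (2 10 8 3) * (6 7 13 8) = (2 10 6 7 13 8 5 4 15 3) = [0, 1, 10, 2, 15, 4, 7, 13, 5, 9, 6, 11, 12, 8, 14, 3]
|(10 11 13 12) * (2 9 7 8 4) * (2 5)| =12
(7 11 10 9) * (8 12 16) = (7 11 10 9)(8 12 16) = [0, 1, 2, 3, 4, 5, 6, 11, 12, 7, 9, 10, 16, 13, 14, 15, 8]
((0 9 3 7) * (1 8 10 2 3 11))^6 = (0 2 1)(3 8 9)(7 10 11) = [2, 0, 1, 8, 4, 5, 6, 10, 9, 3, 11, 7]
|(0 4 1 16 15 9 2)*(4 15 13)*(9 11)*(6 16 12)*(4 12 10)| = |(0 15 11 9 2)(1 10 4)(6 16 13 12)| = 60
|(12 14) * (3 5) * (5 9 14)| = |(3 9 14 12 5)| = 5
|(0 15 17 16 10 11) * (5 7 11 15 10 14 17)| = |(0 10 15 5 7 11)(14 17 16)| = 6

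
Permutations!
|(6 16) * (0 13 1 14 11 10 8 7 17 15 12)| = 22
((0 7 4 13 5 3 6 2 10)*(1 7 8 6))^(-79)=[8, 3, 10, 5, 7, 13, 2, 1, 6, 9, 0, 11, 12, 4]=(0 8 6 2 10)(1 3 5 13 4 7)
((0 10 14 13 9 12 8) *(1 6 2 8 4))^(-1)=(0 8 2 6 1 4 12 9 13 14 10)=[8, 4, 6, 3, 12, 5, 1, 7, 2, 13, 0, 11, 9, 14, 10]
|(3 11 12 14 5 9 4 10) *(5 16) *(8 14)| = |(3 11 12 8 14 16 5 9 4 10)| = 10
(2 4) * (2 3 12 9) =(2 4 3 12 9) =[0, 1, 4, 12, 3, 5, 6, 7, 8, 2, 10, 11, 9]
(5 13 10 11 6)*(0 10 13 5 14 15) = (0 10 11 6 14 15) = [10, 1, 2, 3, 4, 5, 14, 7, 8, 9, 11, 6, 12, 13, 15, 0]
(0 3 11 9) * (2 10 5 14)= [3, 1, 10, 11, 4, 14, 6, 7, 8, 0, 5, 9, 12, 13, 2]= (0 3 11 9)(2 10 5 14)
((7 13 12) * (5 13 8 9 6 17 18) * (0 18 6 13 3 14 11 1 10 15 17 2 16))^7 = [10, 0, 11, 6, 4, 17, 14, 9, 13, 12, 18, 16, 8, 7, 2, 5, 1, 3, 15] = (0 10 18 15 5 17 3 6 14 2 11 16 1)(7 9 12 8 13)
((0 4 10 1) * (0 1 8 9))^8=(0 8 4 9 10)=[8, 1, 2, 3, 9, 5, 6, 7, 4, 10, 0]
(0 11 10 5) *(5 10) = (0 11 5) = [11, 1, 2, 3, 4, 0, 6, 7, 8, 9, 10, 5]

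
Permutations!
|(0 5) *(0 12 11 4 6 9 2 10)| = 9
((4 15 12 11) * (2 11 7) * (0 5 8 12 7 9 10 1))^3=(0 12 1 8 10 5 9)(2 15 11 7 4)=[12, 8, 15, 3, 2, 9, 6, 4, 10, 0, 5, 7, 1, 13, 14, 11]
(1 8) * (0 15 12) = (0 15 12)(1 8) = [15, 8, 2, 3, 4, 5, 6, 7, 1, 9, 10, 11, 0, 13, 14, 12]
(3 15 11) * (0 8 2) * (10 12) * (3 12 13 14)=(0 8 2)(3 15 11 12 10 13 14)=[8, 1, 0, 15, 4, 5, 6, 7, 2, 9, 13, 12, 10, 14, 3, 11]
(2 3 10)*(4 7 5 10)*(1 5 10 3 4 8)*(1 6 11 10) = [0, 5, 4, 8, 7, 3, 11, 1, 6, 9, 2, 10] = (1 5 3 8 6 11 10 2 4 7)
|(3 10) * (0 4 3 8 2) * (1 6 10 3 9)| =|(0 4 9 1 6 10 8 2)| =8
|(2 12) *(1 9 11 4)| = 4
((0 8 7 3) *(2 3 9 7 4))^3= (0 2 8 3 4)(7 9)= [2, 1, 8, 4, 0, 5, 6, 9, 3, 7]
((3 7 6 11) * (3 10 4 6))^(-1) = (3 7)(4 10 11 6) = [0, 1, 2, 7, 10, 5, 4, 3, 8, 9, 11, 6]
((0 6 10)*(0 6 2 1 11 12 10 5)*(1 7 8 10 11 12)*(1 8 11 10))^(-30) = (12) = [0, 1, 2, 3, 4, 5, 6, 7, 8, 9, 10, 11, 12]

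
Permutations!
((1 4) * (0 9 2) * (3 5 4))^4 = (0 9 2) = [9, 1, 0, 3, 4, 5, 6, 7, 8, 2]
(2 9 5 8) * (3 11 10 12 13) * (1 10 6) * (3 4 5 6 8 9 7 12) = (1 10 3 11 8 2 7 12 13 4 5 9 6) = [0, 10, 7, 11, 5, 9, 1, 12, 2, 6, 3, 8, 13, 4]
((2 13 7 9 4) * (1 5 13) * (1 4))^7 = (1 13 9 5 7)(2 4) = [0, 13, 4, 3, 2, 7, 6, 1, 8, 5, 10, 11, 12, 9]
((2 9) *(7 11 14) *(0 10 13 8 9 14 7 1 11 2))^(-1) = [9, 14, 7, 3, 4, 5, 6, 11, 13, 8, 0, 1, 12, 10, 2] = (0 9 8 13 10)(1 14 2 7 11)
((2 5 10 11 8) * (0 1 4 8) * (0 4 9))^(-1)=(0 9 1)(2 8 4 11 10 5)=[9, 0, 8, 3, 11, 2, 6, 7, 4, 1, 5, 10]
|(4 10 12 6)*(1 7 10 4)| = |(1 7 10 12 6)| = 5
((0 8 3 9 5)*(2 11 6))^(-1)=(0 5 9 3 8)(2 6 11)=[5, 1, 6, 8, 4, 9, 11, 7, 0, 3, 10, 2]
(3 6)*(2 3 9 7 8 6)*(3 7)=(2 7 8 6 9 3)=[0, 1, 7, 2, 4, 5, 9, 8, 6, 3]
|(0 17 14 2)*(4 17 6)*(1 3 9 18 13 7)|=|(0 6 4 17 14 2)(1 3 9 18 13 7)|=6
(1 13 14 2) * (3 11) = [0, 13, 1, 11, 4, 5, 6, 7, 8, 9, 10, 3, 12, 14, 2] = (1 13 14 2)(3 11)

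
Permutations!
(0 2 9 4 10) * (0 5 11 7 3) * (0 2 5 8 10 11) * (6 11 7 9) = (0 5)(2 6 11 9 4 7 3)(8 10) = [5, 1, 6, 2, 7, 0, 11, 3, 10, 4, 8, 9]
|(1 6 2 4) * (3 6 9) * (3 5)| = |(1 9 5 3 6 2 4)| = 7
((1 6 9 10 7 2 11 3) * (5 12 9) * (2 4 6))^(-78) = (1 11)(2 3)(4 7 10 9 12 5 6) = [0, 11, 3, 2, 7, 6, 4, 10, 8, 12, 9, 1, 5]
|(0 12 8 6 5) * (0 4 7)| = 7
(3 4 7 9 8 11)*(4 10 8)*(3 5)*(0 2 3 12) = (0 2 3 10 8 11 5 12)(4 7 9) = [2, 1, 3, 10, 7, 12, 6, 9, 11, 4, 8, 5, 0]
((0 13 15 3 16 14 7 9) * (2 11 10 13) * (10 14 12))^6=(16)=[0, 1, 2, 3, 4, 5, 6, 7, 8, 9, 10, 11, 12, 13, 14, 15, 16]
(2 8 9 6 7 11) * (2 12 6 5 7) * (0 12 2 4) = (0 12 6 4)(2 8 9 5 7 11) = [12, 1, 8, 3, 0, 7, 4, 11, 9, 5, 10, 2, 6]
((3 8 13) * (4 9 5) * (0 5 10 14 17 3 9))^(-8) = [5, 1, 2, 17, 0, 4, 6, 7, 3, 13, 9, 11, 12, 8, 10, 15, 16, 14] = (0 5 4)(3 17 14 10 9 13 8)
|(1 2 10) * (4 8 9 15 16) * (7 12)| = |(1 2 10)(4 8 9 15 16)(7 12)| = 30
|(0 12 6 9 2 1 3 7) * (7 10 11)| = |(0 12 6 9 2 1 3 10 11 7)| = 10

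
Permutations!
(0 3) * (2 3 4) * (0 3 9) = (0 4 2 9) = [4, 1, 9, 3, 2, 5, 6, 7, 8, 0]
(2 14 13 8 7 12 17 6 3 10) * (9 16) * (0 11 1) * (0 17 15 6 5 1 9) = (0 11 9 16)(1 17 5)(2 14 13 8 7 12 15 6 3 10) = [11, 17, 14, 10, 4, 1, 3, 12, 7, 16, 2, 9, 15, 8, 13, 6, 0, 5]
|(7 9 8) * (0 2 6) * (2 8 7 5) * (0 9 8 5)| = 7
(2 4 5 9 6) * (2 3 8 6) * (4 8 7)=(2 8 6 3 7 4 5 9)=[0, 1, 8, 7, 5, 9, 3, 4, 6, 2]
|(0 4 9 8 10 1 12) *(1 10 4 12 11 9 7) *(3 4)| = |(0 12)(1 11 9 8 3 4 7)| = 14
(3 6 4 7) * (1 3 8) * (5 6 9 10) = [0, 3, 2, 9, 7, 6, 4, 8, 1, 10, 5] = (1 3 9 10 5 6 4 7 8)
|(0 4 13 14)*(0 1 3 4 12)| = |(0 12)(1 3 4 13 14)| = 10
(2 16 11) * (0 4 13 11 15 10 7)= (0 4 13 11 2 16 15 10 7)= [4, 1, 16, 3, 13, 5, 6, 0, 8, 9, 7, 2, 12, 11, 14, 10, 15]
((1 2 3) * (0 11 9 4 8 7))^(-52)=[9, 3, 1, 2, 7, 5, 6, 11, 0, 8, 10, 4]=(0 9 8)(1 3 2)(4 7 11)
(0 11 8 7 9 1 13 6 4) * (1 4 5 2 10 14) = [11, 13, 10, 3, 0, 2, 5, 9, 7, 4, 14, 8, 12, 6, 1] = (0 11 8 7 9 4)(1 13 6 5 2 10 14)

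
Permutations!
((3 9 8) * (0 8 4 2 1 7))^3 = (0 9 1 8 4 7 3 2) = [9, 8, 0, 2, 7, 5, 6, 3, 4, 1]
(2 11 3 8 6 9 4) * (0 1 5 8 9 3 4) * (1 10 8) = [10, 5, 11, 9, 2, 1, 3, 7, 6, 0, 8, 4] = (0 10 8 6 3 9)(1 5)(2 11 4)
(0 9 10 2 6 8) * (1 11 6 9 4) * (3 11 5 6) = [4, 5, 9, 11, 1, 6, 8, 7, 0, 10, 2, 3] = (0 4 1 5 6 8)(2 9 10)(3 11)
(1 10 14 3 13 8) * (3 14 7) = [0, 10, 2, 13, 4, 5, 6, 3, 1, 9, 7, 11, 12, 8, 14] = (14)(1 10 7 3 13 8)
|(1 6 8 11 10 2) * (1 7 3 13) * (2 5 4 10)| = |(1 6 8 11 2 7 3 13)(4 10 5)| = 24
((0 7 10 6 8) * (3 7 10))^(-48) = (10) = [0, 1, 2, 3, 4, 5, 6, 7, 8, 9, 10]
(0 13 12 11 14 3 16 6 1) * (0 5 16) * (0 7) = (0 13 12 11 14 3 7)(1 5 16 6) = [13, 5, 2, 7, 4, 16, 1, 0, 8, 9, 10, 14, 11, 12, 3, 15, 6]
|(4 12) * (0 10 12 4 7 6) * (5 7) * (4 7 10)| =12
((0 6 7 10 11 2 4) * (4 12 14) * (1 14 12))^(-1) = (0 4 14 1 2 11 10 7 6) = [4, 2, 11, 3, 14, 5, 0, 6, 8, 9, 7, 10, 12, 13, 1]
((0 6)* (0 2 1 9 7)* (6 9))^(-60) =(9) =[0, 1, 2, 3, 4, 5, 6, 7, 8, 9]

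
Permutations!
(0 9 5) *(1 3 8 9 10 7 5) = (0 10 7 5)(1 3 8 9) = [10, 3, 2, 8, 4, 0, 6, 5, 9, 1, 7]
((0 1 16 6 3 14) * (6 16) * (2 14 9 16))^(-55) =(0 1 6 3 9 16 2 14) =[1, 6, 14, 9, 4, 5, 3, 7, 8, 16, 10, 11, 12, 13, 0, 15, 2]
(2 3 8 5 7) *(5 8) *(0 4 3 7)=[4, 1, 7, 5, 3, 0, 6, 2, 8]=(8)(0 4 3 5)(2 7)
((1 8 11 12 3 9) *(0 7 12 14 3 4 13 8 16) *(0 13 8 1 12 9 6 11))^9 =(16)(0 12)(3 6 11 14)(4 7)(8 9) =[12, 1, 2, 6, 7, 5, 11, 4, 9, 8, 10, 14, 0, 13, 3, 15, 16]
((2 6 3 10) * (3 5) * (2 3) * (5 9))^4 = (10) = [0, 1, 2, 3, 4, 5, 6, 7, 8, 9, 10]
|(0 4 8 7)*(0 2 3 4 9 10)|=15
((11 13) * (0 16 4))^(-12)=(16)=[0, 1, 2, 3, 4, 5, 6, 7, 8, 9, 10, 11, 12, 13, 14, 15, 16]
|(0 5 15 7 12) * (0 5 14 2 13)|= 4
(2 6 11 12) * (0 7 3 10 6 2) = (0 7 3 10 6 11 12) = [7, 1, 2, 10, 4, 5, 11, 3, 8, 9, 6, 12, 0]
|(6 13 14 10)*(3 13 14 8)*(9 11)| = 6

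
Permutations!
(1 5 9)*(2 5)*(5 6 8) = (1 2 6 8 5 9) = [0, 2, 6, 3, 4, 9, 8, 7, 5, 1]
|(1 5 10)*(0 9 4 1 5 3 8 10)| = 8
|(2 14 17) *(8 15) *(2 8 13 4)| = 7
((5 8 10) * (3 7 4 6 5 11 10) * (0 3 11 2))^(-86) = (0 6 10 7 8)(2 4 11 3 5) = [6, 1, 4, 5, 11, 2, 10, 8, 0, 9, 7, 3]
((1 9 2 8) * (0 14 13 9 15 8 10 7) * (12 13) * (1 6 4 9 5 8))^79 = (0 4 12 2 5 7 6 14 9 13 10 8)(1 15) = [4, 15, 5, 3, 12, 7, 14, 6, 0, 13, 8, 11, 2, 10, 9, 1]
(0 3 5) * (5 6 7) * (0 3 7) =(0 7 5 3 6) =[7, 1, 2, 6, 4, 3, 0, 5]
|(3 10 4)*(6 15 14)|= 3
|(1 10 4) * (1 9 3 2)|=|(1 10 4 9 3 2)|=6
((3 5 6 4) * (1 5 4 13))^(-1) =[0, 13, 2, 4, 3, 1, 5, 7, 8, 9, 10, 11, 12, 6] =(1 13 6 5)(3 4)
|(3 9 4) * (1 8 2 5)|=12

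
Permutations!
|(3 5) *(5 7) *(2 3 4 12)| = |(2 3 7 5 4 12)| = 6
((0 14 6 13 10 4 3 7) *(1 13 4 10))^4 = (0 3 6)(4 14 7) = [3, 1, 2, 6, 14, 5, 0, 4, 8, 9, 10, 11, 12, 13, 7]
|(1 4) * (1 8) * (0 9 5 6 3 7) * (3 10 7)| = |(0 9 5 6 10 7)(1 4 8)| = 6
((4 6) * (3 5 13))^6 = (13) = [0, 1, 2, 3, 4, 5, 6, 7, 8, 9, 10, 11, 12, 13]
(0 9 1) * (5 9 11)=(0 11 5 9 1)=[11, 0, 2, 3, 4, 9, 6, 7, 8, 1, 10, 5]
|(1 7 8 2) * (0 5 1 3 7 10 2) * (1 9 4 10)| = |(0 5 9 4 10 2 3 7 8)| = 9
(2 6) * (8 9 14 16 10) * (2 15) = (2 6 15)(8 9 14 16 10) = [0, 1, 6, 3, 4, 5, 15, 7, 9, 14, 8, 11, 12, 13, 16, 2, 10]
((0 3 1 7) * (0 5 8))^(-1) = (0 8 5 7 1 3) = [8, 3, 2, 0, 4, 7, 6, 1, 5]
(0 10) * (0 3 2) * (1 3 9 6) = (0 10 9 6 1 3 2) = [10, 3, 0, 2, 4, 5, 1, 7, 8, 6, 9]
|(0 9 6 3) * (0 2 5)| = |(0 9 6 3 2 5)| = 6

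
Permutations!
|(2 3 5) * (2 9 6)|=5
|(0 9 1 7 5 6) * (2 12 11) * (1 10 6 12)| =12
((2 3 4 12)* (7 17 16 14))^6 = [0, 1, 4, 12, 2, 5, 6, 16, 8, 9, 10, 11, 3, 13, 17, 15, 7, 14] = (2 4)(3 12)(7 16)(14 17)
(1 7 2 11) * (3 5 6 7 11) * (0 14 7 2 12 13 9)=[14, 11, 3, 5, 4, 6, 2, 12, 8, 0, 10, 1, 13, 9, 7]=(0 14 7 12 13 9)(1 11)(2 3 5 6)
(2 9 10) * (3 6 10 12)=(2 9 12 3 6 10)=[0, 1, 9, 6, 4, 5, 10, 7, 8, 12, 2, 11, 3]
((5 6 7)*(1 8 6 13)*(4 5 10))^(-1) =(1 13 5 4 10 7 6 8) =[0, 13, 2, 3, 10, 4, 8, 6, 1, 9, 7, 11, 12, 5]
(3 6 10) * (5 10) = (3 6 5 10) = [0, 1, 2, 6, 4, 10, 5, 7, 8, 9, 3]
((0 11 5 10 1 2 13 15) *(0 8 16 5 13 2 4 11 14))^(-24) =[0, 13, 2, 3, 15, 4, 6, 7, 10, 9, 11, 8, 12, 16, 14, 5, 1] =(1 13 16)(4 15 5)(8 10 11)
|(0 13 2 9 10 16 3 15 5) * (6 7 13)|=|(0 6 7 13 2 9 10 16 3 15 5)|=11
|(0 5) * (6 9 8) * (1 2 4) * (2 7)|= 12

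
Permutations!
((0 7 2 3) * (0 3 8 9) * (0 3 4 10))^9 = (0 7 2 8 9 3 4 10) = [7, 1, 8, 4, 10, 5, 6, 2, 9, 3, 0]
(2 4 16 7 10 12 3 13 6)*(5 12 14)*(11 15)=(2 4 16 7 10 14 5 12 3 13 6)(11 15)=[0, 1, 4, 13, 16, 12, 2, 10, 8, 9, 14, 15, 3, 6, 5, 11, 7]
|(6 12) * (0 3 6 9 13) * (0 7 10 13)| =|(0 3 6 12 9)(7 10 13)| =15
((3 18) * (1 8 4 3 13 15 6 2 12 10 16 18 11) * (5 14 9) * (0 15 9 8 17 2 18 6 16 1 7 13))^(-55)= (18)(3 4 8 14 5 9 13 7 11)= [0, 1, 2, 4, 8, 9, 6, 11, 14, 13, 10, 3, 12, 7, 5, 15, 16, 17, 18]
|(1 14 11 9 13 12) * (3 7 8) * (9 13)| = |(1 14 11 13 12)(3 7 8)| = 15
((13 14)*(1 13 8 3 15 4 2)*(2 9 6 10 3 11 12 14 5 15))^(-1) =(1 2 3 10 6 9 4 15 5 13)(8 14 12 11) =[0, 2, 3, 10, 15, 13, 9, 7, 14, 4, 6, 8, 11, 1, 12, 5]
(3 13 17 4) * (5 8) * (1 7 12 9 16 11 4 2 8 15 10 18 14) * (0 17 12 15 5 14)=(0 17 2 8 14 1 7 15 10 18)(3 13 12 9 16 11 4)=[17, 7, 8, 13, 3, 5, 6, 15, 14, 16, 18, 4, 9, 12, 1, 10, 11, 2, 0]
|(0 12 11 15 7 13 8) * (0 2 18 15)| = |(0 12 11)(2 18 15 7 13 8)| = 6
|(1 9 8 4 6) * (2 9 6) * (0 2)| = 10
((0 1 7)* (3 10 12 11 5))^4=(0 1 7)(3 5 11 12 10)=[1, 7, 2, 5, 4, 11, 6, 0, 8, 9, 3, 12, 10]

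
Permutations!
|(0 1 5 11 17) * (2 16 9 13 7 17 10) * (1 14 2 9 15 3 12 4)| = |(0 14 2 16 15 3 12 4 1 5 11 10 9 13 7 17)| = 16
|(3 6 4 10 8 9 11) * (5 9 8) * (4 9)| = 12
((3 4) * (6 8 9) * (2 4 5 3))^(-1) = (2 4)(3 5)(6 9 8) = [0, 1, 4, 5, 2, 3, 9, 7, 6, 8]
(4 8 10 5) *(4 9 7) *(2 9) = (2 9 7 4 8 10 5) = [0, 1, 9, 3, 8, 2, 6, 4, 10, 7, 5]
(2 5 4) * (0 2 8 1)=(0 2 5 4 8 1)=[2, 0, 5, 3, 8, 4, 6, 7, 1]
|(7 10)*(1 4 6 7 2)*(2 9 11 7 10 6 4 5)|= 15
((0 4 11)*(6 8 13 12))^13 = [4, 1, 2, 3, 11, 5, 8, 7, 13, 9, 10, 0, 6, 12] = (0 4 11)(6 8 13 12)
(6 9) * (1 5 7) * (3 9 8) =[0, 5, 2, 9, 4, 7, 8, 1, 3, 6] =(1 5 7)(3 9 6 8)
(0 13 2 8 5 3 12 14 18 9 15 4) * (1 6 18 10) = [13, 6, 8, 12, 0, 3, 18, 7, 5, 15, 1, 11, 14, 2, 10, 4, 16, 17, 9] = (0 13 2 8 5 3 12 14 10 1 6 18 9 15 4)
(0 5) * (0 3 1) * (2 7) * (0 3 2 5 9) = [9, 3, 7, 1, 4, 2, 6, 5, 8, 0] = (0 9)(1 3)(2 7 5)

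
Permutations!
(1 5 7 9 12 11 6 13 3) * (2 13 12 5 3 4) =[0, 3, 13, 1, 2, 7, 12, 9, 8, 5, 10, 6, 11, 4] =(1 3)(2 13 4)(5 7 9)(6 12 11)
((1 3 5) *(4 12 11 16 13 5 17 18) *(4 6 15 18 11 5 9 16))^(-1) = [0, 5, 2, 1, 11, 12, 18, 7, 8, 13, 10, 17, 4, 16, 14, 6, 9, 3, 15] = (1 5 12 4 11 17 3)(6 18 15)(9 13 16)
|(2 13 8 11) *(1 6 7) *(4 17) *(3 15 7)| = 20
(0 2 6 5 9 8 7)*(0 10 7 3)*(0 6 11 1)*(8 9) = (0 2 11 1)(3 6 5 8)(7 10) = [2, 0, 11, 6, 4, 8, 5, 10, 3, 9, 7, 1]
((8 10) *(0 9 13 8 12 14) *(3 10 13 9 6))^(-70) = (0 3 12)(6 10 14) = [3, 1, 2, 12, 4, 5, 10, 7, 8, 9, 14, 11, 0, 13, 6]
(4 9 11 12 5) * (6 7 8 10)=[0, 1, 2, 3, 9, 4, 7, 8, 10, 11, 6, 12, 5]=(4 9 11 12 5)(6 7 8 10)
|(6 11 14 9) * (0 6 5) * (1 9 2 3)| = |(0 6 11 14 2 3 1 9 5)| = 9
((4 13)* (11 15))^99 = (4 13)(11 15) = [0, 1, 2, 3, 13, 5, 6, 7, 8, 9, 10, 15, 12, 4, 14, 11]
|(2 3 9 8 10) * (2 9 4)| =|(2 3 4)(8 10 9)| =3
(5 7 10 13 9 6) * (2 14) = (2 14)(5 7 10 13 9 6) = [0, 1, 14, 3, 4, 7, 5, 10, 8, 6, 13, 11, 12, 9, 2]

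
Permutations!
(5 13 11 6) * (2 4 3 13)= [0, 1, 4, 13, 3, 2, 5, 7, 8, 9, 10, 6, 12, 11]= (2 4 3 13 11 6 5)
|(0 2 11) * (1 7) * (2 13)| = 4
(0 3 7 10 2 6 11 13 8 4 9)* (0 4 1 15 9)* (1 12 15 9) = [3, 9, 6, 7, 0, 5, 11, 10, 12, 4, 2, 13, 15, 8, 14, 1] = (0 3 7 10 2 6 11 13 8 12 15 1 9 4)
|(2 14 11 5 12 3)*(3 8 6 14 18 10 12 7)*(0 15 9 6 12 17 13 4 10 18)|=20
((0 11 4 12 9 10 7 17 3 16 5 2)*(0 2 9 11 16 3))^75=(0 7 9 16 17 10 5)=[7, 1, 2, 3, 4, 0, 6, 9, 8, 16, 5, 11, 12, 13, 14, 15, 17, 10]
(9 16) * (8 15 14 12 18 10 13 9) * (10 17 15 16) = (8 16)(9 10 13)(12 18 17 15 14) = [0, 1, 2, 3, 4, 5, 6, 7, 16, 10, 13, 11, 18, 9, 12, 14, 8, 15, 17]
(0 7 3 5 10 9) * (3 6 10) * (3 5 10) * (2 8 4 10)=(0 7 6 3 2 8 4 10 9)=[7, 1, 8, 2, 10, 5, 3, 6, 4, 0, 9]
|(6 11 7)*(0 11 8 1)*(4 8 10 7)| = 15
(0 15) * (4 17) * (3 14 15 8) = (0 8 3 14 15)(4 17) = [8, 1, 2, 14, 17, 5, 6, 7, 3, 9, 10, 11, 12, 13, 15, 0, 16, 4]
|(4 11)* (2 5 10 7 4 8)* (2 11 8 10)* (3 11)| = |(2 5)(3 11 10 7 4 8)| = 6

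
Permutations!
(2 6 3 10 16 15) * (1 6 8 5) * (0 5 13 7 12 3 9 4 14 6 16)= [5, 16, 8, 10, 14, 1, 9, 12, 13, 4, 0, 11, 3, 7, 6, 2, 15]= (0 5 1 16 15 2 8 13 7 12 3 10)(4 14 6 9)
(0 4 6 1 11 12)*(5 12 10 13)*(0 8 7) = [4, 11, 2, 3, 6, 12, 1, 0, 7, 9, 13, 10, 8, 5] = (0 4 6 1 11 10 13 5 12 8 7)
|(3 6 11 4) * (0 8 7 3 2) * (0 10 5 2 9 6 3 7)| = 12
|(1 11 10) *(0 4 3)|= 3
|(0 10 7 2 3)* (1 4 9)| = |(0 10 7 2 3)(1 4 9)| = 15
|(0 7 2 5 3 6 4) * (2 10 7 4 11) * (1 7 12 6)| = |(0 4)(1 7 10 12 6 11 2 5 3)| = 18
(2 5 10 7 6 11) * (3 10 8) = (2 5 8 3 10 7 6 11) = [0, 1, 5, 10, 4, 8, 11, 6, 3, 9, 7, 2]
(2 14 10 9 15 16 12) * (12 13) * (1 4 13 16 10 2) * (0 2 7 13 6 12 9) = [2, 4, 14, 3, 6, 5, 12, 13, 8, 15, 0, 11, 1, 9, 7, 10, 16] = (16)(0 2 14 7 13 9 15 10)(1 4 6 12)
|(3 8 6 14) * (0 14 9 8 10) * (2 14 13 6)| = 9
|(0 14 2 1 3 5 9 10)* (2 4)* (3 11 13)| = |(0 14 4 2 1 11 13 3 5 9 10)| = 11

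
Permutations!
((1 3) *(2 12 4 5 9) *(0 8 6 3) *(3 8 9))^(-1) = [1, 3, 9, 5, 12, 4, 8, 7, 6, 0, 10, 11, 2] = (0 1 3 5 4 12 2 9)(6 8)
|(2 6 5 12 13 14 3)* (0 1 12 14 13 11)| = 20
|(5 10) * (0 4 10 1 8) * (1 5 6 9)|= |(0 4 10 6 9 1 8)|= 7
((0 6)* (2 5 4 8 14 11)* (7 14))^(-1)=(0 6)(2 11 14 7 8 4 5)=[6, 1, 11, 3, 5, 2, 0, 8, 4, 9, 10, 14, 12, 13, 7]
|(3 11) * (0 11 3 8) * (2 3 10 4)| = |(0 11 8)(2 3 10 4)| = 12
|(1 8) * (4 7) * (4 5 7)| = |(1 8)(5 7)| = 2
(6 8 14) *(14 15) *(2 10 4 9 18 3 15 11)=(2 10 4 9 18 3 15 14 6 8 11)=[0, 1, 10, 15, 9, 5, 8, 7, 11, 18, 4, 2, 12, 13, 6, 14, 16, 17, 3]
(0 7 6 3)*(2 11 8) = (0 7 6 3)(2 11 8) = [7, 1, 11, 0, 4, 5, 3, 6, 2, 9, 10, 8]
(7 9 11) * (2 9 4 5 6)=(2 9 11 7 4 5 6)=[0, 1, 9, 3, 5, 6, 2, 4, 8, 11, 10, 7]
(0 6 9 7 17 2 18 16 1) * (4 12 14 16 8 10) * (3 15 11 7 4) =(0 6 9 4 12 14 16 1)(2 18 8 10 3 15 11 7 17) =[6, 0, 18, 15, 12, 5, 9, 17, 10, 4, 3, 7, 14, 13, 16, 11, 1, 2, 8]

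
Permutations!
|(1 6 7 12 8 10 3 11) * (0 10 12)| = 14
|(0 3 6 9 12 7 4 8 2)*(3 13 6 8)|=10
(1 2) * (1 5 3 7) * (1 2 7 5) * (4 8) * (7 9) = (1 9 7 2)(3 5)(4 8) = [0, 9, 1, 5, 8, 3, 6, 2, 4, 7]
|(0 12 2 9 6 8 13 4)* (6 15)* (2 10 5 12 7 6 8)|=|(0 7 6 2 9 15 8 13 4)(5 12 10)|=9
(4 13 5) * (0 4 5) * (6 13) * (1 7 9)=(0 4 6 13)(1 7 9)=[4, 7, 2, 3, 6, 5, 13, 9, 8, 1, 10, 11, 12, 0]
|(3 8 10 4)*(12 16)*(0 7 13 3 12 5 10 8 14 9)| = |(0 7 13 3 14 9)(4 12 16 5 10)| = 30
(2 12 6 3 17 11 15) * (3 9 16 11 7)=[0, 1, 12, 17, 4, 5, 9, 3, 8, 16, 10, 15, 6, 13, 14, 2, 11, 7]=(2 12 6 9 16 11 15)(3 17 7)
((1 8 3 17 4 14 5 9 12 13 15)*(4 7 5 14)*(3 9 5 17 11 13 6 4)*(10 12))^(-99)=(7 17)=[0, 1, 2, 3, 4, 5, 6, 17, 8, 9, 10, 11, 12, 13, 14, 15, 16, 7]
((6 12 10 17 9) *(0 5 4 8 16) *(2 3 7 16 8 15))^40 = [0, 1, 2, 3, 4, 5, 6, 7, 8, 9, 10, 11, 12, 13, 14, 15, 16, 17] = (17)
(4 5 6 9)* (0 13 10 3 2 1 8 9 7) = [13, 8, 1, 2, 5, 6, 7, 0, 9, 4, 3, 11, 12, 10] = (0 13 10 3 2 1 8 9 4 5 6 7)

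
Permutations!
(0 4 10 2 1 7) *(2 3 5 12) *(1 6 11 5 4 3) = (0 3 4 10 1 7)(2 6 11 5 12) = [3, 7, 6, 4, 10, 12, 11, 0, 8, 9, 1, 5, 2]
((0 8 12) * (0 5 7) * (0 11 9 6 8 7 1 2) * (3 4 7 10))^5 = (0 11 5 3 6 2 7 12 10 9 1 4 8) = [11, 4, 7, 6, 8, 3, 2, 12, 0, 1, 9, 5, 10]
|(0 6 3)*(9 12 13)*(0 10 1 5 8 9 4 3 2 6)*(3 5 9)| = |(1 9 12 13 4 5 8 3 10)(2 6)| = 18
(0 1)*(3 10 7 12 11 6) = (0 1)(3 10 7 12 11 6) = [1, 0, 2, 10, 4, 5, 3, 12, 8, 9, 7, 6, 11]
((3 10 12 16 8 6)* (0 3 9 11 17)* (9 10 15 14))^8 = (0 3 15 14 9 11 17)(6 16 10 8 12) = [3, 1, 2, 15, 4, 5, 16, 7, 12, 11, 8, 17, 6, 13, 9, 14, 10, 0]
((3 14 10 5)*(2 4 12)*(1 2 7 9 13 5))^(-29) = (1 7 3 2 9 14 4 13 10 12 5) = [0, 7, 9, 2, 13, 1, 6, 3, 8, 14, 12, 11, 5, 10, 4]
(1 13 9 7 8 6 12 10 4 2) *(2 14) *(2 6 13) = (1 2)(4 14 6 12 10)(7 8 13 9) = [0, 2, 1, 3, 14, 5, 12, 8, 13, 7, 4, 11, 10, 9, 6]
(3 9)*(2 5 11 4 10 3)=[0, 1, 5, 9, 10, 11, 6, 7, 8, 2, 3, 4]=(2 5 11 4 10 3 9)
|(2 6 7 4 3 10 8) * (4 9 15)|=9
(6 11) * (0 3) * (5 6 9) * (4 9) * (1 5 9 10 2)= [3, 5, 1, 0, 10, 6, 11, 7, 8, 9, 2, 4]= (0 3)(1 5 6 11 4 10 2)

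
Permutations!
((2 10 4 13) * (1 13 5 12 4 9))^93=(1 10 13 9 2)=[0, 10, 1, 3, 4, 5, 6, 7, 8, 2, 13, 11, 12, 9]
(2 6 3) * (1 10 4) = (1 10 4)(2 6 3) = [0, 10, 6, 2, 1, 5, 3, 7, 8, 9, 4]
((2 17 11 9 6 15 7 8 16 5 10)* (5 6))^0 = [0, 1, 2, 3, 4, 5, 6, 7, 8, 9, 10, 11, 12, 13, 14, 15, 16, 17] = (17)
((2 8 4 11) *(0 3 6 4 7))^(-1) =(0 7 8 2 11 4 6 3) =[7, 1, 11, 0, 6, 5, 3, 8, 2, 9, 10, 4]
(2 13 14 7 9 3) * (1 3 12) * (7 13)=(1 3 2 7 9 12)(13 14)=[0, 3, 7, 2, 4, 5, 6, 9, 8, 12, 10, 11, 1, 14, 13]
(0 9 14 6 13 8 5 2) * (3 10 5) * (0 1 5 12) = (0 9 14 6 13 8 3 10 12)(1 5 2) = [9, 5, 1, 10, 4, 2, 13, 7, 3, 14, 12, 11, 0, 8, 6]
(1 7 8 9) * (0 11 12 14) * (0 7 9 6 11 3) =(0 3)(1 9)(6 11 12 14 7 8) =[3, 9, 2, 0, 4, 5, 11, 8, 6, 1, 10, 12, 14, 13, 7]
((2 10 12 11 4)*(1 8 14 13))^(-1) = [0, 13, 4, 3, 11, 5, 6, 7, 1, 9, 2, 12, 10, 14, 8] = (1 13 14 8)(2 4 11 12 10)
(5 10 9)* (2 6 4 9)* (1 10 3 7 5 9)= (1 10 2 6 4)(3 7 5)= [0, 10, 6, 7, 1, 3, 4, 5, 8, 9, 2]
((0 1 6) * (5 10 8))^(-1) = (0 6 1)(5 8 10) = [6, 0, 2, 3, 4, 8, 1, 7, 10, 9, 5]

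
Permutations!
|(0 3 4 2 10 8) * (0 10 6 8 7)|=|(0 3 4 2 6 8 10 7)|=8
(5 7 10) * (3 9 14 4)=(3 9 14 4)(5 7 10)=[0, 1, 2, 9, 3, 7, 6, 10, 8, 14, 5, 11, 12, 13, 4]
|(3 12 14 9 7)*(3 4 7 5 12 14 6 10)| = 14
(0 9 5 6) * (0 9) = (5 6 9) = [0, 1, 2, 3, 4, 6, 9, 7, 8, 5]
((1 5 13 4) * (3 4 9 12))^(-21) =(13) =[0, 1, 2, 3, 4, 5, 6, 7, 8, 9, 10, 11, 12, 13]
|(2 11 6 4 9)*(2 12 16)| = |(2 11 6 4 9 12 16)| = 7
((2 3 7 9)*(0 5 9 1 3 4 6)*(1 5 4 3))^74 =(0 6 4)(2 9 5 7 3) =[6, 1, 9, 2, 0, 7, 4, 3, 8, 5]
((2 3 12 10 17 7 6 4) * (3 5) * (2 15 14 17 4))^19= (2 17 4 3 6 14 10 5 7 15 12)= [0, 1, 17, 6, 3, 7, 14, 15, 8, 9, 5, 11, 2, 13, 10, 12, 16, 4]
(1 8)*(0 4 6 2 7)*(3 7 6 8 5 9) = (0 4 8 1 5 9 3 7)(2 6) = [4, 5, 6, 7, 8, 9, 2, 0, 1, 3]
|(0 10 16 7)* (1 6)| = |(0 10 16 7)(1 6)| = 4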